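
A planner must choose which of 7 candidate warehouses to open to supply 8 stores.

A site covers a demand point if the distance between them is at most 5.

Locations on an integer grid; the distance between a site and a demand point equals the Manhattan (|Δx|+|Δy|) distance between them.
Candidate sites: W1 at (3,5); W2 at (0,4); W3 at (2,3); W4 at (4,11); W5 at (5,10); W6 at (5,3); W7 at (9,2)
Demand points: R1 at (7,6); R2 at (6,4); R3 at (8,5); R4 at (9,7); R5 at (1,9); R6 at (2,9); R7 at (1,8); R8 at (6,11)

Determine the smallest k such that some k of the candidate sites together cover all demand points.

3

Coverage sets (demand points within 5 of each site):
  W1: {R1, R2, R3, R6, R7}
  W2: {R7}
  W3: {R2}
  W4: {R5, R6, R8}
  W5: {R5, R6, R8}
  W6: {R1, R2, R3}
  W7: {R2, R3, R4}
No 2 sites suffice: every size-2 union leaves at least one demand point uncovered.
But {W1, W4, W7} covers everything, so the minimum is 3.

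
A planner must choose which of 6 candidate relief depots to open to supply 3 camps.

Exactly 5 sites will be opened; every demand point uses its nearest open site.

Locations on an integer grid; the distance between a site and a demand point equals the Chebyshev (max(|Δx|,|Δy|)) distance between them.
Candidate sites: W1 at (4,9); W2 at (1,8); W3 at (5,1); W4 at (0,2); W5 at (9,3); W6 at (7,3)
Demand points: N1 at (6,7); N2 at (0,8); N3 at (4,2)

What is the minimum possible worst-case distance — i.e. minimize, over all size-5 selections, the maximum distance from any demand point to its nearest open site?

Open {W1, W2, W3, W4, W5}.
  Farthest demand point is N1 at distance 2 (to W1); all others are ≤ 2.
With {W1, W2, W3, W4, W6} the worst case is 2.
With {W1, W2, W3, W5, W6} the worst case is 2.
No size-5 selection achieves below 2.

2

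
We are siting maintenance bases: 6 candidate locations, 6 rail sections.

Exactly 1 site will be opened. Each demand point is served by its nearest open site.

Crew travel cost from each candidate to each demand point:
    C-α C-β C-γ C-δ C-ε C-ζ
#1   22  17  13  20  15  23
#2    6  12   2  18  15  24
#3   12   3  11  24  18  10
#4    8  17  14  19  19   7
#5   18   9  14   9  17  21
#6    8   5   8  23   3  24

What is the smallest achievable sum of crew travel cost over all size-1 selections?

71

Open {#6}.
  C-α→#6 8, C-β→#6 5, C-γ→#6 8, C-δ→#6 23, C-ε→#6 3, C-ζ→#6 24  ⇒ total 71.
Compare {#2}: total 77.
Compare {#3}: total 78.
No size-1 selection does better; minimum is 71.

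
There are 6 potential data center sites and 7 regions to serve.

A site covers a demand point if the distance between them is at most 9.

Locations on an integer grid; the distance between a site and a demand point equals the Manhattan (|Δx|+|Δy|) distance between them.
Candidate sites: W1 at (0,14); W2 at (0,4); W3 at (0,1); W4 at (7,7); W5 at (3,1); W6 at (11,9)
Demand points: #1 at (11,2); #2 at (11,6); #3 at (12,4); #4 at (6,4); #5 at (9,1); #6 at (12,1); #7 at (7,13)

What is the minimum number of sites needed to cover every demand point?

2

Coverage sets (demand points within 9 of each site):
  W1: {#7}
  W2: {#4}
  W3: {#4, #5}
  W4: {#1, #2, #3, #4, #5, #7}
  W5: {#1, #4, #5, #6}
  W6: {#1, #2, #3, #6, #7}
No single site covers all 7 demand points.
But {W3, W6} covers everything, so the minimum is 2.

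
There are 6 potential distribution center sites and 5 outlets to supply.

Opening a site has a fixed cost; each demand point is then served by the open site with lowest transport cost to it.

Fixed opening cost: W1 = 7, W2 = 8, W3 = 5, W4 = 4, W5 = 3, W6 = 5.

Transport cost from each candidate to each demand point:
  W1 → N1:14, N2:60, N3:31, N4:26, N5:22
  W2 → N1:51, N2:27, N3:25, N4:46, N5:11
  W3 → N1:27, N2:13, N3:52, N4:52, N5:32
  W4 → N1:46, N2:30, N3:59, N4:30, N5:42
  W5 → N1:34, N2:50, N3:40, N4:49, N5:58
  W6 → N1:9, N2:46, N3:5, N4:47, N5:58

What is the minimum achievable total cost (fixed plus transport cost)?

89

Open {W1, W2, W3, W6}: assign each demand point to its cheapest open site.
  N1→W6 9, N2→W3 13, N3→W6 5, N4→W1 26, N5→W2 11
  transport cost 64, fixed 25 → total 89.
Compare {W2, W3, W4, W6}: transport cost 68 + fixed 22 = 90.
Compare {W1, W3, W6}: transport cost 75 + fixed 17 = 92.
Compare {W1, W2, W3, W5, W6}: transport cost 64 + fixed 28 = 92.
All other subsets cost ≥ 90. Minimum total cost: 89.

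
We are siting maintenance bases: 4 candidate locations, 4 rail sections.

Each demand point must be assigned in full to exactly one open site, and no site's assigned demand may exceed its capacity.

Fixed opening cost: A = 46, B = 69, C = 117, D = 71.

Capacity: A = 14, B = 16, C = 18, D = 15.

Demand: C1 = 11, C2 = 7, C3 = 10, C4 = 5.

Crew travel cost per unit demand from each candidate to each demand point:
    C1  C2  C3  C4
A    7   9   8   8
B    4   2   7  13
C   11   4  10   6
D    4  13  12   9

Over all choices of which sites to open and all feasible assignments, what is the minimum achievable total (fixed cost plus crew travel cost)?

389

Open {A, B, D}; cheapest assignment that respects the capacities:
  A (cap 14, load 10): C3 — cost 10×8 = 80
  B (cap 16, load 12): C2, C4 — cost 7×2 + 5×13 = 79
  D (cap 15, load 11): C1 — cost 11×4 = 44
  Shipping 203, fixed 186 → total 389.
  Any other capacity-feasible assignment to {A, B, D} ships for at least 203.
Compare {A, B, C}: its best feasible assignment gives total 414.
Compare {A, C, D}: its best feasible assignment gives total 416.
Every other set of open sites that can feasibly serve all demand totals ≥ 414 even under its best assignment. Minimum: 389.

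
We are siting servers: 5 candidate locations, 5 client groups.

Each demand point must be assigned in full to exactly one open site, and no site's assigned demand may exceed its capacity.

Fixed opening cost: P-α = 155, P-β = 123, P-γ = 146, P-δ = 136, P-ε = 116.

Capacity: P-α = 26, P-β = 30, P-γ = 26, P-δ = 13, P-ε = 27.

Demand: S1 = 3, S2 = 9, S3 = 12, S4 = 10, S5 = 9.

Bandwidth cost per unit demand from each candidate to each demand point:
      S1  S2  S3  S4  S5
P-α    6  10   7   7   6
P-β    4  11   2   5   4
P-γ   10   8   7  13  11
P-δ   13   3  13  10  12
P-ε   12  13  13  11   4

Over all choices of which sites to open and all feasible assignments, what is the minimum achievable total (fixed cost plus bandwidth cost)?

Open {P-β, P-ε}; cheapest assignment that respects the capacities:
  P-β (cap 30, load 25): S1, S3, S4 — cost 3×4 + 12×2 + 10×5 = 86
  P-ε (cap 27, load 18): S2, S5 — cost 9×13 + 9×4 = 153
  Shipping 239, fixed 239 → total 478.
  Any other capacity-feasible assignment to {P-β, P-ε} ships for at least 239.
Compare {P-α, P-β}: its best feasible assignment gives total 508.
Compare {P-β, P-γ}: its best feasible assignment gives total 523.
Every other set of open sites that can feasibly serve all demand totals ≥ 508 even under its best assignment. Minimum: 478.

478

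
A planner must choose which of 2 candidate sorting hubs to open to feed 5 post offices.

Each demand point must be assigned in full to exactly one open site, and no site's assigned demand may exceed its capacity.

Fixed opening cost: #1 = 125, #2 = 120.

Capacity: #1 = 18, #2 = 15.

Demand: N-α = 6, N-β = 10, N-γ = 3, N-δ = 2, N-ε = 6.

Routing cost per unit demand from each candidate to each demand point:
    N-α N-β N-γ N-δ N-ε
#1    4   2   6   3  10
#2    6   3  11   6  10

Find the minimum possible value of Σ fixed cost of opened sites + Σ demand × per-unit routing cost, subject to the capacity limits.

Open {#1, #2}; cheapest assignment that respects the capacities:
  #1 (cap 18, load 17): N-α, N-γ, N-δ, N-ε — cost 6×4 + 3×6 + 2×3 + 6×10 = 108
  #2 (cap 15, load 10): N-β — cost 10×3 = 30
  Shipping 138, fixed 245 → total 383.
  Any other capacity-feasible assignment to {#1, #2} ships for at least 138.
Total demand is 27 and no other set of sites has combined capacity ≥ 27, so {#1, #2} is the only feasible choice of open sites. Minimum: 383.

383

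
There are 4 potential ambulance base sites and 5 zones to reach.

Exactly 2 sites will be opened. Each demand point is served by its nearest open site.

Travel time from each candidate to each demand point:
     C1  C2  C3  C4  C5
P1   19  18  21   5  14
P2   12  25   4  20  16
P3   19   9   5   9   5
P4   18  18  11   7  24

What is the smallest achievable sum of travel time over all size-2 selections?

39

Open {P2, P3}.
  C1→P2 12, C2→P3 9, C3→P2 4, C4→P3 9, C5→P3 5  ⇒ total 39.
Compare {P1, P3}: total 43.
Compare {P3, P4}: total 44.
No size-2 selection does better; minimum is 39.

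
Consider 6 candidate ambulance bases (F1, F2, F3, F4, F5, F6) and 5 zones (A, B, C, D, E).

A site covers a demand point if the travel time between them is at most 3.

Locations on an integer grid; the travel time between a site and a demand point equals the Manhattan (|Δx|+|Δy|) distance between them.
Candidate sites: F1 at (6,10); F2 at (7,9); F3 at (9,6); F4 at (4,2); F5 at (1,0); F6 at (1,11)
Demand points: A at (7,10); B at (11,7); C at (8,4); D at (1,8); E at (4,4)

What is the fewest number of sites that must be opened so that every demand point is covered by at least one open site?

Coverage sets (demand points within 3 of each site):
  F1: {A}
  F2: {A}
  F3: {B, C}
  F4: {E}
  F5: {}
  F6: {D}
No 3 sites suffice: every size-3 union leaves at least one demand point uncovered.
But {F1, F3, F4, F6} covers everything, so the minimum is 4.

4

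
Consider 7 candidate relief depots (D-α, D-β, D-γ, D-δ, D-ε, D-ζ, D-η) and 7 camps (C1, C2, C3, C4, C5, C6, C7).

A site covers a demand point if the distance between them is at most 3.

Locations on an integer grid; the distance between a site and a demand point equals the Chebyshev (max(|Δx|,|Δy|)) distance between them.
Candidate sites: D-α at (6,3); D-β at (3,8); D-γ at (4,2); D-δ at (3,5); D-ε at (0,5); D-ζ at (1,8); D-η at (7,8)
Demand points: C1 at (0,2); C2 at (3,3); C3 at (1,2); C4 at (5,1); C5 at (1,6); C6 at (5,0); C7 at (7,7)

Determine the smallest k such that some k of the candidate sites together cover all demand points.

Coverage sets (demand points within 3 of each site):
  D-α: {C2, C4, C6}
  D-β: {C5}
  D-γ: {C2, C3, C4, C6}
  D-δ: {C1, C2, C3, C5}
  D-ε: {C1, C2, C3, C5}
  D-ζ: {C5}
  D-η: {C7}
No 2 sites suffice: every size-2 union leaves at least one demand point uncovered.
But {D-α, D-δ, D-η} covers everything, so the minimum is 3.

3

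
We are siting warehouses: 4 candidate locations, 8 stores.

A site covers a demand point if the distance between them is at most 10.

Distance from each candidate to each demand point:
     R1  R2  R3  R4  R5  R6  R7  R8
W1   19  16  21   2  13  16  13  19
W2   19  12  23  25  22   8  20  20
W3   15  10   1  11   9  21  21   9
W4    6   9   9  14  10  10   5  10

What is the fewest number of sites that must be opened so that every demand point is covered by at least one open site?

Coverage sets (demand points within 10 of each site):
  W1: {R4}
  W2: {R6}
  W3: {R2, R3, R5, R8}
  W4: {R1, R2, R3, R5, R6, R7, R8}
No single site covers all 8 demand points.
But {W1, W4} covers everything, so the minimum is 2.

2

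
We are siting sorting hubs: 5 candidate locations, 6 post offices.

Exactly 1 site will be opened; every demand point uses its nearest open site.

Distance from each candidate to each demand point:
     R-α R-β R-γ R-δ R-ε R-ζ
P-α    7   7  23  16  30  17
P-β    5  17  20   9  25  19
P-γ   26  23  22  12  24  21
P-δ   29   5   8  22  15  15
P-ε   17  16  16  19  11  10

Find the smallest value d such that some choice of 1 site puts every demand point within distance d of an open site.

19

Open {P-ε}.
  Farthest demand point is R-δ at distance 19 (to P-ε); all others are ≤ 19.
With {P-β} the worst case is 25.
With {P-γ} the worst case is 26.
No size-1 selection achieves below 19.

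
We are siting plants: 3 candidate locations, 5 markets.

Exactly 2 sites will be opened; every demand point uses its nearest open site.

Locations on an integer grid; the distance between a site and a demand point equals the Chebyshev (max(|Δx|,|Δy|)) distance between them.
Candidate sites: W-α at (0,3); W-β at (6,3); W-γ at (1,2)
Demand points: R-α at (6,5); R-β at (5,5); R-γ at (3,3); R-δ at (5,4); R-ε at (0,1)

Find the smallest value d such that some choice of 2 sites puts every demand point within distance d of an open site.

Open {W-β, W-γ}.
  Farthest demand point is R-α at distance 2 (to W-β); all others are ≤ 2.
With {W-α, W-β} the worst case is 3.
With {W-α, W-γ} the worst case is 5.
No size-2 selection achieves below 2.

2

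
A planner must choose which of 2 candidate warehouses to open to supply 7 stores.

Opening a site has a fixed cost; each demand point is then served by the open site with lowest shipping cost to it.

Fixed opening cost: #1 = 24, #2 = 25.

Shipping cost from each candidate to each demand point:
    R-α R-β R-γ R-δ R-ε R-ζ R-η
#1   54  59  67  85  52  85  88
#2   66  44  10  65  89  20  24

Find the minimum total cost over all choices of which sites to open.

Open {#1, #2}: assign each demand point to its cheapest open site.
  R-α→#1 54, R-β→#2 44, R-γ→#2 10, R-δ→#2 65, R-ε→#1 52, R-ζ→#2 20, R-η→#2 24
  shipping cost 269, fixed 49 → total 318.
Compare {#2}: shipping cost 318 + fixed 25 = 343.
Compare {#1}: shipping cost 490 + fixed 24 = 514.

318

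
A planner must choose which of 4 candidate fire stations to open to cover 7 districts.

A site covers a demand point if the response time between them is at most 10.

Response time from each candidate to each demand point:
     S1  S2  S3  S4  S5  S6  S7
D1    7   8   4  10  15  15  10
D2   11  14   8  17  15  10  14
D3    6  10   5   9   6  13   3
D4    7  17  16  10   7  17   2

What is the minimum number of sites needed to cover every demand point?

2

Coverage sets (demand points within 10 of each site):
  D1: {S1, S2, S3, S4, S7}
  D2: {S3, S6}
  D3: {S1, S2, S3, S4, S5, S7}
  D4: {S1, S4, S5, S7}
No single site covers all 7 demand points.
But {D2, D3} covers everything, so the minimum is 2.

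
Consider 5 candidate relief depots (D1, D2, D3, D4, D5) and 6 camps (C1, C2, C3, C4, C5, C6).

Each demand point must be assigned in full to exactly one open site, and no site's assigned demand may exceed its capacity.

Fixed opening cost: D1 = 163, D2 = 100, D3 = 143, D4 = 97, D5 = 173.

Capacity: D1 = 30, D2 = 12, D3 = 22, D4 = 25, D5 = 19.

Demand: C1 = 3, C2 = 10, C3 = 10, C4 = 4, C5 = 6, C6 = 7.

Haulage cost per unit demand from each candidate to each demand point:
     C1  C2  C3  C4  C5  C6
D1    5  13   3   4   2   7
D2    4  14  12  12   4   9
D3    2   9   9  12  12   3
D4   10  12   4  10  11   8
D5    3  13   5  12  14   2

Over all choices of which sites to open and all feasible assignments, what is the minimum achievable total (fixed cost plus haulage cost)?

Open {D1, D3}; cheapest assignment that respects the capacities:
  D1 (cap 30, load 20): C3, C4, C5 — cost 10×3 + 4×4 + 6×2 = 58
  D3 (cap 22, load 20): C1, C2, C6 — cost 3×2 + 10×9 + 7×3 = 117
  Shipping 175, fixed 306 → total 481.
  Any other capacity-feasible assignment to {D1, D3} ships for at least 175.
Compare {D1, D4}: its best feasible assignment gives total 502.
Compare {D3, D4}: its best feasible assignment gives total 503.
Every other set of open sites that can feasibly serve all demand totals ≥ 502 even under its best assignment. Minimum: 481.

481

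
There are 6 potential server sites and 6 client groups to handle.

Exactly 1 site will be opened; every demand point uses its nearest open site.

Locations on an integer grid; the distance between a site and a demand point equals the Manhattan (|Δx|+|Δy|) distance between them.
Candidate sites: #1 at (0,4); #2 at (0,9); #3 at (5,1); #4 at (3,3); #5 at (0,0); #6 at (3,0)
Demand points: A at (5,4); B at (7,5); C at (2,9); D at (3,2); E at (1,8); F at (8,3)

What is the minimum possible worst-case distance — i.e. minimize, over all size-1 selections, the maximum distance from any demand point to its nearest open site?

Open {#4}.
  Farthest demand point is C at distance 7 (to #4); all others are ≤ 7.
With {#1} the worst case is 9.
With {#6} the worst case is 10.
No size-1 selection achieves below 7.

7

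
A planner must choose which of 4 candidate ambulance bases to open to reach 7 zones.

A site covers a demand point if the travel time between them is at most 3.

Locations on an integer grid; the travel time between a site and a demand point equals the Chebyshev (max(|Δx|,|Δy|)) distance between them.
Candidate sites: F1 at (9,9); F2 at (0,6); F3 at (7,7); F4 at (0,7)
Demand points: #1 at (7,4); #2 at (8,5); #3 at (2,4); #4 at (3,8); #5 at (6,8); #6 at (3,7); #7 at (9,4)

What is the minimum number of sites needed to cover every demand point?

Coverage sets (demand points within 3 of each site):
  F1: {#5}
  F2: {#3, #4, #6}
  F3: {#1, #2, #5, #7}
  F4: {#3, #4, #6}
No single site covers all 7 demand points.
But {F2, F3} covers everything, so the minimum is 2.

2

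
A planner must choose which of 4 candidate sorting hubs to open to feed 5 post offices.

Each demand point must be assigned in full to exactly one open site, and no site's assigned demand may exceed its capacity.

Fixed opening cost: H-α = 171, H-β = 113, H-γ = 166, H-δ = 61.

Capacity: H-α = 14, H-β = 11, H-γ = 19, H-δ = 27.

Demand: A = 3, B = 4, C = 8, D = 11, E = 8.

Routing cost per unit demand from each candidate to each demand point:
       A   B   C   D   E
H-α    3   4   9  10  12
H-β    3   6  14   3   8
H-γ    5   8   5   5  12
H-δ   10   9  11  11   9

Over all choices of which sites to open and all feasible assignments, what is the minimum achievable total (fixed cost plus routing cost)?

433

Open {H-β, H-δ}; cheapest assignment that respects the capacities:
  H-β (cap 11, load 11): D — cost 11×3 = 33
  H-δ (cap 27, load 23): A, B, C, E — cost 3×10 + 4×9 + 8×11 + 8×9 = 226
  Shipping 259, fixed 174 → total 433.
  Any other capacity-feasible assignment to {H-β, H-δ} ships for at least 259.
Compare {H-γ, H-δ}: its best feasible assignment gives total 460.
Compare {H-β, H-γ, H-δ}: its best feasible assignment gives total 532.
Every other set of open sites that can feasibly serve all demand totals ≥ 460 even under its best assignment. Minimum: 433.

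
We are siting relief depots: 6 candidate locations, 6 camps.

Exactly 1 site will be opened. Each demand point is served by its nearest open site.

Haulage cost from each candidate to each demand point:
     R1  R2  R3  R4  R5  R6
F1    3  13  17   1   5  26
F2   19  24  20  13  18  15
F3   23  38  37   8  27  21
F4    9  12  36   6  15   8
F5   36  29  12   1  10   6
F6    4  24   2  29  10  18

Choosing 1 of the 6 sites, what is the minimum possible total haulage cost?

Open {F1}.
  R1→F1 3, R2→F1 13, R3→F1 17, R4→F1 1, R5→F1 5, R6→F1 26  ⇒ total 65.
Compare {F4}: total 86.
Compare {F6}: total 87.
No size-1 selection does better; minimum is 65.

65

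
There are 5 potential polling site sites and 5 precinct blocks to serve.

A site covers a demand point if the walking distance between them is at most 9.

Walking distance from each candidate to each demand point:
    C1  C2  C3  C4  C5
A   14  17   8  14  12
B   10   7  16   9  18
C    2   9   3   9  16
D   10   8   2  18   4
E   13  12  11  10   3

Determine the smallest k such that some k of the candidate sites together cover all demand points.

Coverage sets (demand points within 9 of each site):
  A: {C3}
  B: {C2, C4}
  C: {C1, C2, C3, C4}
  D: {C2, C3, C5}
  E: {C5}
No single site covers all 5 demand points.
But {C, D} covers everything, so the minimum is 2.

2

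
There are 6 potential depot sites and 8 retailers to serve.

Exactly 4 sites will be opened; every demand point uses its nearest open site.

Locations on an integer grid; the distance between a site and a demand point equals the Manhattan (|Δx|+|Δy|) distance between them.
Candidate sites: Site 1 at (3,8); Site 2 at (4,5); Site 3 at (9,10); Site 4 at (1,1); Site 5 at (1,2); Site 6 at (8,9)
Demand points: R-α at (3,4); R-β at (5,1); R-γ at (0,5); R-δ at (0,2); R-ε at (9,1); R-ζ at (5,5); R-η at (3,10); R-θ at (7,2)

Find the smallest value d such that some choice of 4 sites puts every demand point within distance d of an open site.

8

Open {Site 1, Site 2, Site 3, Site 4}.
  Farthest demand point is R-ε at distance 8 (to Site 4); all others are ≤ 8.
With {Site 1, Site 2, Site 4, Site 5} the worst case is 8.
With {Site 1, Site 2, Site 4, Site 6} the worst case is 8.
No size-4 selection achieves below 8.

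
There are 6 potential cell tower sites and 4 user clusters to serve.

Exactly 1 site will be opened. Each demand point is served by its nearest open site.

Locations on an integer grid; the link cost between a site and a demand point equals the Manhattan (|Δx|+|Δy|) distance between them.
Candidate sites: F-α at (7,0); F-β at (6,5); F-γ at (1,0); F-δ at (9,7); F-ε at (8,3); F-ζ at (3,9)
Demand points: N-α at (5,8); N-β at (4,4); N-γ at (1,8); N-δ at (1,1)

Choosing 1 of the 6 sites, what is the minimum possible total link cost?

22

Open {F-ζ}.
  N-α→F-ζ 3, N-β→F-ζ 6, N-γ→F-ζ 3, N-δ→F-ζ 10  ⇒ total 22.
Compare {F-β}: total 24.
Compare {F-γ}: total 28.
No size-1 selection does better; minimum is 22.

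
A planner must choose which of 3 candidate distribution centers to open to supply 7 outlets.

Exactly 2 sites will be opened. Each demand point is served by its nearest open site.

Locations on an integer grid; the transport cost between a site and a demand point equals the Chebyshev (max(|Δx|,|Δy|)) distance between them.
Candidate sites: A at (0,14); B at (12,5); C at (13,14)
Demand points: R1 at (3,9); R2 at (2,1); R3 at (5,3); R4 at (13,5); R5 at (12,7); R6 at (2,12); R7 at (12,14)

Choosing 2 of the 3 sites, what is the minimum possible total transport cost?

36

Open {A, B}.
  R1→A 5, R2→B 10, R3→B 7, R4→B 1, R5→B 2, R6→A 2, R7→B 9  ⇒ total 36.
Compare {B, C}: total 40.
Compare {A, C}: total 48.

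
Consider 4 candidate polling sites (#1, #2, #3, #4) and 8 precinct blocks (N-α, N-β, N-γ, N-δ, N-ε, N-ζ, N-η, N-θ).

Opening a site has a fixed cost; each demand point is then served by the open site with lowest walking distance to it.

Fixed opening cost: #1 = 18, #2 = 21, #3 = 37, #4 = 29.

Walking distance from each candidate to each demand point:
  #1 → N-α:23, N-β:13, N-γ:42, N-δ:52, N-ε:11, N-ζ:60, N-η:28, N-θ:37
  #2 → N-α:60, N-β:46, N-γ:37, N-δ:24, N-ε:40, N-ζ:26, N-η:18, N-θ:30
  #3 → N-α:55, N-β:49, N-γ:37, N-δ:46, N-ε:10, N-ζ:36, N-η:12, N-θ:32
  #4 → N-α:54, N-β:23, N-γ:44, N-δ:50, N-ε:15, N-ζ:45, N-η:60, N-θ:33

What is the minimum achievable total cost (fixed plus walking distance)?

221

Open {#1, #2}: assign each demand point to its cheapest open site.
  N-α→#1 23, N-β→#1 13, N-γ→#2 37, N-δ→#2 24, N-ε→#1 11, N-ζ→#2 26, N-η→#2 18, N-θ→#2 30
  walking distance 182, fixed 39 → total 221.
Compare {#1, #2, #4}: walking distance 182 + fixed 68 = 250.
Compare {#1, #2, #3}: walking distance 175 + fixed 76 = 251.
Compare {#1, #3}: walking distance 209 + fixed 55 = 264.
All other subsets cost ≥ 250. Minimum total cost: 221.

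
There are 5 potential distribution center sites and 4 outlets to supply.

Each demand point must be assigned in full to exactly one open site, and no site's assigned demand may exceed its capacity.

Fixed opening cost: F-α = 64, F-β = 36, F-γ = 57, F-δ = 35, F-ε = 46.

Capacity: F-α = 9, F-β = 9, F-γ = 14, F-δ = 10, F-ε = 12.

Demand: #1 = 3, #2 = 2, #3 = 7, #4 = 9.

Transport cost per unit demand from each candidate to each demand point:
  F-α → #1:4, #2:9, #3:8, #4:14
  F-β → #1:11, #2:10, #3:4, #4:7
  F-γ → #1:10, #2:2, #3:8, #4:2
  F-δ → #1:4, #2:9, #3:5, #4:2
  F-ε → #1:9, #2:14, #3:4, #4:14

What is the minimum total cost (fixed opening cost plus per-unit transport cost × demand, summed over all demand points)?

Open {F-γ, F-δ}; cheapest assignment that respects the capacities:
  F-γ (cap 14, load 11): #2, #4 — cost 2×2 + 9×2 = 22
  F-δ (cap 10, load 10): #1, #3 — cost 3×4 + 7×5 = 47
  Shipping 69, fixed 92 → total 161.
  Any other capacity-feasible assignment to {F-γ, F-δ} ships for at least 69.
Compare {F-β, F-γ}: its best feasible assignment gives total 173.
Compare {F-γ, F-ε}: its best feasible assignment gives total 180.
Every other set of open sites that can feasibly serve all demand totals ≥ 173 even under its best assignment. Minimum: 161.

161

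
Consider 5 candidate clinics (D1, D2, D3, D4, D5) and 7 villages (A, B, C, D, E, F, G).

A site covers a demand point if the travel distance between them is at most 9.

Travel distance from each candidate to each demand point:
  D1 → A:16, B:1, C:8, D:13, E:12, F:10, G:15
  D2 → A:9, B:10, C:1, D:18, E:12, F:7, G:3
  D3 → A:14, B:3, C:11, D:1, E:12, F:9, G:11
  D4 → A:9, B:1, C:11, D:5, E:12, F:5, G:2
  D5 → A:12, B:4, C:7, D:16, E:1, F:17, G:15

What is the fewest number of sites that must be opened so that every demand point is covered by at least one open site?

2

Coverage sets (demand points within 9 of each site):
  D1: {B, C}
  D2: {A, C, F, G}
  D3: {B, D, F}
  D4: {A, B, D, F, G}
  D5: {B, C, E}
No single site covers all 7 demand points.
But {D4, D5} covers everything, so the minimum is 2.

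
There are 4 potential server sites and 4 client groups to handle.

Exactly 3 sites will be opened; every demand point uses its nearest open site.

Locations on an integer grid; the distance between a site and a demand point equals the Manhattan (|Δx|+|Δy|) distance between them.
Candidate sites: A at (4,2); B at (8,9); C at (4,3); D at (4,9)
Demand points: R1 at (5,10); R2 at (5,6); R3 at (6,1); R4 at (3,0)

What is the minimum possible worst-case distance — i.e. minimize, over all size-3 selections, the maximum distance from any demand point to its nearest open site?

4

Open {A, B, C}.
  Farthest demand point is R1 at distance 4 (to B); all others are ≤ 4.
With {A, B, D} the worst case is 4.
With {A, C, D} the worst case is 4.
No size-3 selection achieves below 4.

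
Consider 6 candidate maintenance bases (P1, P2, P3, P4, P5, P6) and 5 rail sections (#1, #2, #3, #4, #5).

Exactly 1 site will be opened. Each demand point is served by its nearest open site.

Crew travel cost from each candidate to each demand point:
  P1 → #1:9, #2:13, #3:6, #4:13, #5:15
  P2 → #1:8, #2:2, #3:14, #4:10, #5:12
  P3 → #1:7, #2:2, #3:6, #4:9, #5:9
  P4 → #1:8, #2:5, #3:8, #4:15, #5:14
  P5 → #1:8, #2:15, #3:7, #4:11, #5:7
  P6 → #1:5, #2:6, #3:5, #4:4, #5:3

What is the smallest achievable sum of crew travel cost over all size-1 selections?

Open {P6}.
  #1→P6 5, #2→P6 6, #3→P6 5, #4→P6 4, #5→P6 3  ⇒ total 23.
Compare {P3}: total 33.
Compare {P2}: total 46.
No size-1 selection does better; minimum is 23.

23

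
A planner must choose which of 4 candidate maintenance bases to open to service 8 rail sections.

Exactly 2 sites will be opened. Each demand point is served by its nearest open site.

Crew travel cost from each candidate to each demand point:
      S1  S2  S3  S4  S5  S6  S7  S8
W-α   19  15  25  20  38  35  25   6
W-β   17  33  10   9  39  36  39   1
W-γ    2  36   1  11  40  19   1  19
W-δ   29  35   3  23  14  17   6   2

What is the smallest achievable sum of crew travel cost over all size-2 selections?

Open {W-γ, W-δ}.
  S1→W-γ 2, S2→W-δ 35, S3→W-γ 1, S4→W-γ 11, S5→W-δ 14, S6→W-δ 17, S7→W-γ 1, S8→W-δ 2  ⇒ total 83.
Compare {W-α, W-γ}: total 93.
Compare {W-α, W-δ}: total 96.
No size-2 selection does better; minimum is 83.

83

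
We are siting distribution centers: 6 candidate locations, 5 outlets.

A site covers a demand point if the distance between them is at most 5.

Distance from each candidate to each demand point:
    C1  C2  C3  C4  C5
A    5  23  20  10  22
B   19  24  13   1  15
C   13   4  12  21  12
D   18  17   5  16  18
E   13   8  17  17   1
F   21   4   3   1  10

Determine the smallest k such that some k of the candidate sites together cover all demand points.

3

Coverage sets (demand points within 5 of each site):
  A: {C1}
  B: {C4}
  C: {C2}
  D: {C3}
  E: {C5}
  F: {C2, C3, C4}
No 2 sites suffice: every size-2 union leaves at least one demand point uncovered.
But {A, E, F} covers everything, so the minimum is 3.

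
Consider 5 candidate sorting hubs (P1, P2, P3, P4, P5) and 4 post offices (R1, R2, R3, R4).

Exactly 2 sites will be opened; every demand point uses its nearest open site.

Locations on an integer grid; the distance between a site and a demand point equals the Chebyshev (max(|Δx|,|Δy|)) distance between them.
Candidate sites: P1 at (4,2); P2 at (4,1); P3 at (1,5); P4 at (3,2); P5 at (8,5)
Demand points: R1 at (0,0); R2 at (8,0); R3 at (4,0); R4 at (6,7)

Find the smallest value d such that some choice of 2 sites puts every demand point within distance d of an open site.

Open {P1, P5}.
  Farthest demand point is R1 at distance 4 (to P1); all others are ≤ 4.
With {P2, P5} the worst case is 4.
With {P1, P2} the worst case is 5.
No size-2 selection achieves below 4.

4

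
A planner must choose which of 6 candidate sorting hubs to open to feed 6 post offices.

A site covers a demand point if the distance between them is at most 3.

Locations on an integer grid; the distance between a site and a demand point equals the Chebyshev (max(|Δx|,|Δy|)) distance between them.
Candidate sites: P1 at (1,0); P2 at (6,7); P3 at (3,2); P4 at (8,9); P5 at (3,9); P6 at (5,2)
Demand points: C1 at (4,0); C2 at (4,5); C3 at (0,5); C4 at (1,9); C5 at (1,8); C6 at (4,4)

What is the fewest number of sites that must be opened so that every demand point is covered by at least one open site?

2

Coverage sets (demand points within 3 of each site):
  P1: {C1}
  P2: {C2, C6}
  P3: {C1, C2, C3, C6}
  P4: {}
  P5: {C4, C5}
  P6: {C1, C2, C6}
No single site covers all 6 demand points.
But {P3, P5} covers everything, so the minimum is 2.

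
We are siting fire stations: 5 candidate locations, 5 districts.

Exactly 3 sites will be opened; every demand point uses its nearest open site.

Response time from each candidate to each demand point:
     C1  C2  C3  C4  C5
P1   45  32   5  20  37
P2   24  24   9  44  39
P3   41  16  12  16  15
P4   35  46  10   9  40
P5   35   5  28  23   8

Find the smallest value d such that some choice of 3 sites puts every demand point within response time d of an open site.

Open {P1, P2, P3}.
  Farthest demand point is C1 at response time 24 (to P2); all others are ≤ 24.
With {P1, P2, P5} the worst case is 24.
With {P2, P3, P4} the worst case is 24.
No size-3 selection achieves below 24.

24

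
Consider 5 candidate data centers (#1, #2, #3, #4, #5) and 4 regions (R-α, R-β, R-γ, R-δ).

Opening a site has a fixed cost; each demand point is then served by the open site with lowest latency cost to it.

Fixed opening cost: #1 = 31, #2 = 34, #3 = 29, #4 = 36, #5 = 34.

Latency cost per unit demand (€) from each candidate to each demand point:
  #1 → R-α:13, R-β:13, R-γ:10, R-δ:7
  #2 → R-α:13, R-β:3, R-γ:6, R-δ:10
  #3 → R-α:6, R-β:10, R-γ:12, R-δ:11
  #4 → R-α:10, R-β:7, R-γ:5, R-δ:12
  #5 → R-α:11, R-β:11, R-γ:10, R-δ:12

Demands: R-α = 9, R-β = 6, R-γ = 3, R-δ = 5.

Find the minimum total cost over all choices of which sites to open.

Open {#2, #3}: assign each demand point to its cheapest open site.
  R-α→#3 9×6=54, R-β→#2 6×3=18, R-γ→#2 3×6=18, R-δ→#2 5×10=50
  latency cost 140, fixed 63 → total 203.
Compare {#1, #2, #3}: latency cost 125 + fixed 94 = 219.
Compare {#3, #4}: latency cost 166 + fixed 65 = 231.
Compare {#3}: latency cost 205 + fixed 29 = 234.
All other subsets cost ≥ 219. Minimum total cost: 203.

203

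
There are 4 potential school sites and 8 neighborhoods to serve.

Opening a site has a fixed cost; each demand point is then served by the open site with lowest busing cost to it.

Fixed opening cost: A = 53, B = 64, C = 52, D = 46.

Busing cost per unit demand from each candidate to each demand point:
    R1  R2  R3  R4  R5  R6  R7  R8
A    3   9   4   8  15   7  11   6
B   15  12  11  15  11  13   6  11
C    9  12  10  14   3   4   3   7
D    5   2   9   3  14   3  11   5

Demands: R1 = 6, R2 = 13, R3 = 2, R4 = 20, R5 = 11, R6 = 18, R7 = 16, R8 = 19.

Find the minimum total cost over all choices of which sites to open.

462

Open {C, D}: assign each demand point to its cheapest open site.
  R1→D 6×5=30, R2→D 13×2=26, R3→D 2×9=18, R4→D 20×3=60, R5→C 11×3=33, R6→D 18×3=54, R7→C 16×3=48, R8→D 19×5=95
  busing cost 364, fixed 98 → total 462.
Compare {A, C, D}: busing cost 342 + fixed 151 = 493.
Compare {B, C, D}: busing cost 364 + fixed 162 = 526.
Compare {A, B, C, D}: busing cost 342 + fixed 215 = 557.
All other subsets cost ≥ 493. Minimum total cost: 462.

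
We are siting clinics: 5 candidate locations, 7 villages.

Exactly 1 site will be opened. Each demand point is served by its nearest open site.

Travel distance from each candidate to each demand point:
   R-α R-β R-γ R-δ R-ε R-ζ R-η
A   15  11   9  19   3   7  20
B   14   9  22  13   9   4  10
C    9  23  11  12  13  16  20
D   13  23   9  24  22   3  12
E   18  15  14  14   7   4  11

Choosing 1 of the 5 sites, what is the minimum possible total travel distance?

81

Open {B}.
  R-α→B 14, R-β→B 9, R-γ→B 22, R-δ→B 13, R-ε→B 9, R-ζ→B 4, R-η→B 10  ⇒ total 81.
Compare {E}: total 83.
Compare {A}: total 84.
No size-1 selection does better; minimum is 81.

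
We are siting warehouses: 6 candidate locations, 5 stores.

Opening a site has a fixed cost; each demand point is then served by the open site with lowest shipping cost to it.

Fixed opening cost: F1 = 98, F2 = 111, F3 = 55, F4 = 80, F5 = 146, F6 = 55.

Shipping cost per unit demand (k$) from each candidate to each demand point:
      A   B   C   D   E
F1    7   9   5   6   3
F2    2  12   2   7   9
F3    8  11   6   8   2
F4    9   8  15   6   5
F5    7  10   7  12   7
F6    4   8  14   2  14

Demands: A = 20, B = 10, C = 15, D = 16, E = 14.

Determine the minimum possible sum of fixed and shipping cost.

420

Open {F3, F6}: assign each demand point to its cheapest open site.
  A→F6 20×4=80, B→F6 10×8=80, C→F3 15×6=90, D→F6 16×2=32, E→F3 14×2=28
  shipping cost 310, fixed 110 → total 420.
Compare {F2, F3, F6}: shipping cost 210 + fixed 221 = 431.
Compare {F1, F6}: shipping cost 309 + fixed 153 = 462.
Compare {F2, F6}: shipping cost 308 + fixed 166 = 474.
All other subsets cost ≥ 431. Minimum total cost: 420.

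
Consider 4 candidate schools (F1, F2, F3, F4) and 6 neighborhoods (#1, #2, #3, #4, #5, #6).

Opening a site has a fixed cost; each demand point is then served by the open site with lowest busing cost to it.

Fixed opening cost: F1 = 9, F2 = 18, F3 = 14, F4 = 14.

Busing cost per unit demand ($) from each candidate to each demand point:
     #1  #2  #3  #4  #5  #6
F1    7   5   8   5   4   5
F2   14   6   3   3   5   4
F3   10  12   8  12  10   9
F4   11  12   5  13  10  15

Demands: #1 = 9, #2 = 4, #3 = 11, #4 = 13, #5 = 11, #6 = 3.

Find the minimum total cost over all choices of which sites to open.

238

Open {F1, F2}: assign each demand point to its cheapest open site.
  #1→F1 9×7=63, #2→F1 4×5=20, #3→F2 11×3=33, #4→F2 13×3=39, #5→F1 11×4=44, #6→F2 3×4=12
  busing cost 211, fixed 27 → total 238.
Compare {F1, F2, F3}: busing cost 211 + fixed 41 = 252.
Compare {F1, F2, F4}: busing cost 211 + fixed 41 = 252.
Compare {F1, F2, F3, F4}: busing cost 211 + fixed 55 = 266.
All other subsets cost ≥ 252. Minimum total cost: 238.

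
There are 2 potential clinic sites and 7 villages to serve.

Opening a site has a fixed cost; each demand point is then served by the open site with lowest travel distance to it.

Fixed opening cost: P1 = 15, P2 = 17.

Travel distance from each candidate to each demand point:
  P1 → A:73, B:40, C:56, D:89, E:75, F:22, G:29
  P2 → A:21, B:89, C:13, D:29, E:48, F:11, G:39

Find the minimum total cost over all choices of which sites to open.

Open {P1, P2}: assign each demand point to its cheapest open site.
  A→P2 21, B→P1 40, C→P2 13, D→P2 29, E→P2 48, F→P2 11, G→P1 29
  travel distance 191, fixed 32 → total 223.
Compare {P2}: travel distance 250 + fixed 17 = 267.
Compare {P1}: travel distance 384 + fixed 15 = 399.

223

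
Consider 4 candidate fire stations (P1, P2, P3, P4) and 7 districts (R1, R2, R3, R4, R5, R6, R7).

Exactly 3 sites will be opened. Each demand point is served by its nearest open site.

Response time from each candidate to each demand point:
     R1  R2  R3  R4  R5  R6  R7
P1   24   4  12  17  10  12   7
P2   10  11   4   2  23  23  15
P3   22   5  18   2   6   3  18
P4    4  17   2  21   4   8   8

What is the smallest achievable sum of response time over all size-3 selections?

26

Open {P1, P3, P4}.
  R1→P4 4, R2→P1 4, R3→P4 2, R4→P3 2, R5→P4 4, R6→P3 3, R7→P1 7  ⇒ total 26.
Compare {P2, P3, P4}: total 28.
Compare {P1, P2, P4}: total 31.
No size-3 selection does better; minimum is 26.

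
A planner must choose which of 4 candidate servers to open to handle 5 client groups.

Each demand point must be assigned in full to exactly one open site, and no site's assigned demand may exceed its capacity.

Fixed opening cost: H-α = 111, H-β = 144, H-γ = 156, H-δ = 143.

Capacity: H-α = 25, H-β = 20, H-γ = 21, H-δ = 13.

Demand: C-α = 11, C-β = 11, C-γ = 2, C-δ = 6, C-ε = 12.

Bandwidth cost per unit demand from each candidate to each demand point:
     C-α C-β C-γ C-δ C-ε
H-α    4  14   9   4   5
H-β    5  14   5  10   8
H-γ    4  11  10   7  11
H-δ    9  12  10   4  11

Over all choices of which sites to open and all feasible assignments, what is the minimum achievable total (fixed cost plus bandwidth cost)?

Open {H-α, H-γ}; cheapest assignment that respects the capacities:
  H-α (cap 25, load 25): C-α, C-γ, C-ε — cost 11×4 + 2×9 + 12×5 = 122
  H-γ (cap 21, load 17): C-β, C-δ — cost 11×11 + 6×7 = 163
  Shipping 285, fixed 267 → total 552.
  Any other capacity-feasible assignment to {H-α, H-γ} ships for at least 285.
Compare {H-α, H-β}: its best feasible assignment gives total 583.
Compare {H-α, H-γ, H-δ}: its best feasible assignment gives total 677.
Every other set of open sites that can feasibly serve all demand totals ≥ 583 even under its best assignment. Minimum: 552.

552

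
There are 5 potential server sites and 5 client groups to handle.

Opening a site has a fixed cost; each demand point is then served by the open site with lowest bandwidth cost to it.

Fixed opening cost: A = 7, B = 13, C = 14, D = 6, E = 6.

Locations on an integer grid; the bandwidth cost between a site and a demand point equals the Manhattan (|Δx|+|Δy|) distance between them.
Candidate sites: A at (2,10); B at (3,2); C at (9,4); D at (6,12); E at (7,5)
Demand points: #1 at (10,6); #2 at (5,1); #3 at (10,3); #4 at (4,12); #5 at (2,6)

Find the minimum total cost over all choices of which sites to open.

Open {D, E}: assign each demand point to its cheapest open site.
  #1→E 4, #2→E 6, #3→E 5, #4→D 2, #5→E 6
  bandwidth cost 23, fixed 12 → total 35.
Compare {A, E}: bandwidth cost 23 + fixed 13 = 36.
Compare {E}: bandwidth cost 31 + fixed 6 = 37.
Compare {A, D, E}: bandwidth cost 21 + fixed 19 = 40.
All other subsets cost ≥ 36. Minimum total cost: 35.

35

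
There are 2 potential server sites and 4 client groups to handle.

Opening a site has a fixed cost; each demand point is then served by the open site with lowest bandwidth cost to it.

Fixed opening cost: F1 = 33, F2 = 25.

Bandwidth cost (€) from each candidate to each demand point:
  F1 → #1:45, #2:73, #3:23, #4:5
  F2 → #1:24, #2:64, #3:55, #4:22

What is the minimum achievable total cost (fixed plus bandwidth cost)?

Open {F1, F2}: assign each demand point to its cheapest open site.
  #1→F2 24, #2→F2 64, #3→F1 23, #4→F1 5
  bandwidth cost 116, fixed 58 → total 174.
Compare {F1}: bandwidth cost 146 + fixed 33 = 179.
Compare {F2}: bandwidth cost 165 + fixed 25 = 190.

174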